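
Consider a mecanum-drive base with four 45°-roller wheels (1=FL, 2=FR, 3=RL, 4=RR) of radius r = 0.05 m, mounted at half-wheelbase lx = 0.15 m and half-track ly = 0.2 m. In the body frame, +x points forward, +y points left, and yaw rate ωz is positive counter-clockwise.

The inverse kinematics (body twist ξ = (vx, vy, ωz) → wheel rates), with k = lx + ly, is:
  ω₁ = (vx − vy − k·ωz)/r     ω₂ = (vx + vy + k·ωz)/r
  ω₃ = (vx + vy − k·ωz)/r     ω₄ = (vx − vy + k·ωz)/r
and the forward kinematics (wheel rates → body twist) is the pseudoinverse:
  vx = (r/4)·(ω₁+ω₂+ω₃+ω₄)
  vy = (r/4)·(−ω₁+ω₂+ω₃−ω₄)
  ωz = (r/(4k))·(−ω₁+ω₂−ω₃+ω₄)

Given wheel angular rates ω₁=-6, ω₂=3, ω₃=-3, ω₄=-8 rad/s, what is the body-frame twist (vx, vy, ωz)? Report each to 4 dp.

(-0.1750, 0.1750, 0.1429)

k = lx + ly = 0.15 + 0.2 = 0.3500
ω₁+ω₂+ω₃+ω₄ = -14.0000  →  vx = (0.05/4)·-14.0000 = -0.1750
−ω₁+ω₂+ω₃−ω₄ = 14.0000  →  vy = (0.05/4)·14.0000 = 0.1750
−ω₁+ω₂−ω₃+ω₄ = 4.0000  →  ωz = (0.05/1.4000)·4.0000 = 0.1429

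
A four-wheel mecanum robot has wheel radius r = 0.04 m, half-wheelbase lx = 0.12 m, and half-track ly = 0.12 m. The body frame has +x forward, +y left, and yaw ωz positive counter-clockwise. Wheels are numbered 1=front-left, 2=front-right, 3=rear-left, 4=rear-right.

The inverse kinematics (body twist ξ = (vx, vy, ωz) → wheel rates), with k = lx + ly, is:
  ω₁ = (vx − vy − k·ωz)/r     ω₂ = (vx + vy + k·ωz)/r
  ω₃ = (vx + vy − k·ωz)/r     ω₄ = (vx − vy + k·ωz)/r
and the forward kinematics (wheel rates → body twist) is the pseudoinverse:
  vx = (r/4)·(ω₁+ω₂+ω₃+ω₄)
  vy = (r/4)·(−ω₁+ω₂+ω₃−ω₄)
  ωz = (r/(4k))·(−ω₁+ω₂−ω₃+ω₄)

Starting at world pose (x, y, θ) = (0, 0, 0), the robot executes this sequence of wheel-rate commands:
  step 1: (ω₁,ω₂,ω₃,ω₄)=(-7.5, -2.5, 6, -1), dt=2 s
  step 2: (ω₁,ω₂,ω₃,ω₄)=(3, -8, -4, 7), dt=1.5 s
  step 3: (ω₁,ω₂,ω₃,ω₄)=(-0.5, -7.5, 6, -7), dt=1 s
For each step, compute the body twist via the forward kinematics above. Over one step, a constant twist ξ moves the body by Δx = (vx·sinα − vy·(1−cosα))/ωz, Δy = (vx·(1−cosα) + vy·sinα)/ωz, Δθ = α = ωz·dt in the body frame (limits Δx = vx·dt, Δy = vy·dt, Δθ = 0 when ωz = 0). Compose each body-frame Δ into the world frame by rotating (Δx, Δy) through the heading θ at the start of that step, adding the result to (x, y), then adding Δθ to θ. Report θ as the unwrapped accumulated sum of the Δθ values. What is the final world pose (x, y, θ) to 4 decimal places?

(-0.2048, 0.0235, -1.0000)

step 1: ξ=(vx,vy,ωz)=(-0.0500, 0.1200, -0.0833), dt=2.0 → body Δ=(-0.0796, 0.2472, -0.1667) → world pose (-0.0796, 0.2472, -0.1667)
step 2: ξ=(vx,vy,ωz)=(-0.0200, -0.2200, 0.0000), dt=1.5 → body Δ=(-0.0300, -0.3300, 0.0000) → world pose (-0.1639, -0.0732, -0.1667)
step 3: ξ=(vx,vy,ωz)=(-0.0900, 0.0600, -0.8333), dt=1.0 → body Δ=(-0.0564, 0.0887, -0.8333) → world pose (-0.2048, 0.0235, -1.0000)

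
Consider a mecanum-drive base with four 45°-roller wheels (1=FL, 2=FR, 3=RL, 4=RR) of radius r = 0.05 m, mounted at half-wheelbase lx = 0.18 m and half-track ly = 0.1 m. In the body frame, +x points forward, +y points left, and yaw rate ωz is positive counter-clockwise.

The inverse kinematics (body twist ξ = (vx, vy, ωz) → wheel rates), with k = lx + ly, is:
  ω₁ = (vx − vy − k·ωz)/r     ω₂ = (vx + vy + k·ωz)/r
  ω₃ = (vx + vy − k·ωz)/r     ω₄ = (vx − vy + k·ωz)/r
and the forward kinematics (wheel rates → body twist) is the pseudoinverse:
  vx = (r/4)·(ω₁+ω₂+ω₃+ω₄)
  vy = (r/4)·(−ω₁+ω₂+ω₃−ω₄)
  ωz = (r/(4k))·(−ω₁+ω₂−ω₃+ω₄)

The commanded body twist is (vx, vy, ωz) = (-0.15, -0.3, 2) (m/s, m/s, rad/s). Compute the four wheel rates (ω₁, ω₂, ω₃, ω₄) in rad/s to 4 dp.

(-8.2000, 2.2000, -20.2000, 14.2000)

k = lx + ly = 0.18 + 0.1 = 0.2800;  k·ωz = 0.2800·2 = 0.5600
ω₁ (FL) = (vx − vy − k·ωz)/r = -0.4100/0.05 = -8.2000
ω₂ (FR) = (vx + vy + k·ωz)/r = 0.1100/0.05 = 2.2000
ω₃ (RL) = (vx + vy − k·ωz)/r = -1.0100/0.05 = -20.2000
ω₄ (RR) = (vx − vy + k·ωz)/r = 0.7100/0.05 = 14.2000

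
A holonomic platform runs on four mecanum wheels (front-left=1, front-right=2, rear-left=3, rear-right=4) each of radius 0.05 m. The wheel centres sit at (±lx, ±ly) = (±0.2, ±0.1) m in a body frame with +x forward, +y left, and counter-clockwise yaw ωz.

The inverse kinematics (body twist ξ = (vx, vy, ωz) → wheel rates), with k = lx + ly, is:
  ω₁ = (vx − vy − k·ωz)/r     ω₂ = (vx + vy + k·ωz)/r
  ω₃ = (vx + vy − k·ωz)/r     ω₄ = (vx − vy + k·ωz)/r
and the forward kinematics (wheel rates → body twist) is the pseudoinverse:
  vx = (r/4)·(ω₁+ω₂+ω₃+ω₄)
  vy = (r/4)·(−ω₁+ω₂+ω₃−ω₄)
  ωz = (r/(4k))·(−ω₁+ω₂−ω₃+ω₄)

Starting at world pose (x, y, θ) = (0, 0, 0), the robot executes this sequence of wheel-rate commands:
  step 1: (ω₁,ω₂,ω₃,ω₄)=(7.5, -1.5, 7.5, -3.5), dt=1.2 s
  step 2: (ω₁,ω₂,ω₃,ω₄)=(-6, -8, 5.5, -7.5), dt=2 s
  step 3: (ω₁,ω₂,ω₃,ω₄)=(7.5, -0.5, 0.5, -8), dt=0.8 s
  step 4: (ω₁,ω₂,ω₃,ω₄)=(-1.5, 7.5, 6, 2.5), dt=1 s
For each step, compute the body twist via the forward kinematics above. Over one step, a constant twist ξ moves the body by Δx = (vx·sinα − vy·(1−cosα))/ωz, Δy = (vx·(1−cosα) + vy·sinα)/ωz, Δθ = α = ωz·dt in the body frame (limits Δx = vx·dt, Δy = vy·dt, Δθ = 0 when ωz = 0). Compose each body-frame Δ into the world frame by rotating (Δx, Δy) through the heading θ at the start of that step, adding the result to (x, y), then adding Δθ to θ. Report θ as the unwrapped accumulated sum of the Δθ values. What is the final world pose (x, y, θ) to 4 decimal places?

step 1: ξ=(vx,vy,ωz)=(0.1250, 0.0250, -0.8333), dt=1.2 → body Δ=(0.1400, -0.0437, -1.0000) → world pose (0.1400, -0.0437, -1.0000)
step 2: ξ=(vx,vy,ωz)=(-0.2000, 0.1375, -0.6250), dt=2.0 → body Δ=(-0.1530, 0.4279, -1.2500) → world pose (0.4174, 0.3163, -2.2500)
step 3: ξ=(vx,vy,ωz)=(-0.0063, 0.0063, -0.6875), dt=0.8 → body Δ=(-0.0034, 0.0061, -0.5500) → world pose (0.4242, 0.3151, -2.8000)
step 4: ξ=(vx,vy,ωz)=(0.1813, 0.1562, 0.2292), dt=1.0 → body Δ=(0.1618, 0.1756, 0.2292) → world pose (0.3306, 0.0954, -2.5708)

(0.3306, 0.0954, -2.5708)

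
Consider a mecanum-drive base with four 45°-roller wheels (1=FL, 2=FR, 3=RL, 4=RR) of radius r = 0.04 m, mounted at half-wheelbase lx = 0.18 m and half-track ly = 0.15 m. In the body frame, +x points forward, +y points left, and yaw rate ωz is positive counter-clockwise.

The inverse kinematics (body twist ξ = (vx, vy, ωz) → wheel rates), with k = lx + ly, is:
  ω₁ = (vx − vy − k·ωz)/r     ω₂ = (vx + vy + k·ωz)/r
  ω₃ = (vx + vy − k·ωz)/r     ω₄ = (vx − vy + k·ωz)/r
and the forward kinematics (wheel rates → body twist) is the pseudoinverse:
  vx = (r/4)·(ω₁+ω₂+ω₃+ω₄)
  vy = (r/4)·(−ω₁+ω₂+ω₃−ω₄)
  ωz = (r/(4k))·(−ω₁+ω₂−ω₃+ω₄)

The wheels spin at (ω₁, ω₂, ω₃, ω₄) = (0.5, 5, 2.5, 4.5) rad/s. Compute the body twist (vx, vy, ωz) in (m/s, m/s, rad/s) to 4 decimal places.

k = lx + ly = 0.18 + 0.15 = 0.3300
ω₁+ω₂+ω₃+ω₄ = 12.5000  →  vx = (0.04/4)·12.5000 = 0.1250
−ω₁+ω₂+ω₃−ω₄ = 2.5000  →  vy = (0.04/4)·2.5000 = 0.0250
−ω₁+ω₂−ω₃+ω₄ = 6.5000  →  ωz = (0.04/1.3200)·6.5000 = 0.1970

(0.1250, 0.0250, 0.1970)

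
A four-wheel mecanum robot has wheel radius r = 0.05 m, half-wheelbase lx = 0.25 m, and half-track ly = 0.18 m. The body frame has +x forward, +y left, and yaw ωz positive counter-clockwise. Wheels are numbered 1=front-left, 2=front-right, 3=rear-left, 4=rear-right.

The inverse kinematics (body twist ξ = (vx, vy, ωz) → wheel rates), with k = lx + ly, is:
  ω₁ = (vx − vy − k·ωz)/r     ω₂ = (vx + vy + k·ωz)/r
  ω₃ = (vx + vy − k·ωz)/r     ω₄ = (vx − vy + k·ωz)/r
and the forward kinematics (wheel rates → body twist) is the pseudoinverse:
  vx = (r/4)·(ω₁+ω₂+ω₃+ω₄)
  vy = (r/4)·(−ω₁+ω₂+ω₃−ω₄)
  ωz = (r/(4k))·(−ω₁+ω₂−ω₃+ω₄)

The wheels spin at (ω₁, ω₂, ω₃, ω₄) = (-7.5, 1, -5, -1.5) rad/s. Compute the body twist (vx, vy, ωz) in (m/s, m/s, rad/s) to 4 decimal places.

k = lx + ly = 0.25 + 0.18 = 0.4300
ω₁+ω₂+ω₃+ω₄ = -13.0000  →  vx = (0.05/4)·-13.0000 = -0.1625
−ω₁+ω₂+ω₃−ω₄ = 5.0000  →  vy = (0.05/4)·5.0000 = 0.0625
−ω₁+ω₂−ω₃+ω₄ = 12.0000  →  ωz = (0.05/1.7200)·12.0000 = 0.3488

(-0.1625, 0.0625, 0.3488)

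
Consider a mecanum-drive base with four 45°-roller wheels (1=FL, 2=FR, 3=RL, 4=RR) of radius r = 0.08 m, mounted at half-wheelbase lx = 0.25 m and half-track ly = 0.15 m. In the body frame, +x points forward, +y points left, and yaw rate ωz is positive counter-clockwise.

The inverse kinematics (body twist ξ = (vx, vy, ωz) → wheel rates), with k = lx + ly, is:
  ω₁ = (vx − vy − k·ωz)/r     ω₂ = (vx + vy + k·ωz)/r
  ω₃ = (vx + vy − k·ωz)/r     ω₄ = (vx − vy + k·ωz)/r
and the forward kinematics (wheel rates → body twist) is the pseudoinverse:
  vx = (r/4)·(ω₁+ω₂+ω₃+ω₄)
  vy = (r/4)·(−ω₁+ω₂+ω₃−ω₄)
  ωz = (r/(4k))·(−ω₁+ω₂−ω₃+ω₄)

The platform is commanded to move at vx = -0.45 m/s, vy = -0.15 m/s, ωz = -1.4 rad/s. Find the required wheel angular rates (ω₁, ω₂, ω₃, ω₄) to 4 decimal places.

(3.2500, -14.5000, -0.5000, -10.7500)

k = lx + ly = 0.25 + 0.15 = 0.4000;  k·ωz = 0.4000·-1.4 = -0.5600
ω₁ (FL) = (vx − vy − k·ωz)/r = 0.2600/0.08 = 3.2500
ω₂ (FR) = (vx + vy + k·ωz)/r = -1.1600/0.08 = -14.5000
ω₃ (RL) = (vx + vy − k·ωz)/r = -0.0400/0.08 = -0.5000
ω₄ (RR) = (vx − vy + k·ωz)/r = -0.8600/0.08 = -10.7500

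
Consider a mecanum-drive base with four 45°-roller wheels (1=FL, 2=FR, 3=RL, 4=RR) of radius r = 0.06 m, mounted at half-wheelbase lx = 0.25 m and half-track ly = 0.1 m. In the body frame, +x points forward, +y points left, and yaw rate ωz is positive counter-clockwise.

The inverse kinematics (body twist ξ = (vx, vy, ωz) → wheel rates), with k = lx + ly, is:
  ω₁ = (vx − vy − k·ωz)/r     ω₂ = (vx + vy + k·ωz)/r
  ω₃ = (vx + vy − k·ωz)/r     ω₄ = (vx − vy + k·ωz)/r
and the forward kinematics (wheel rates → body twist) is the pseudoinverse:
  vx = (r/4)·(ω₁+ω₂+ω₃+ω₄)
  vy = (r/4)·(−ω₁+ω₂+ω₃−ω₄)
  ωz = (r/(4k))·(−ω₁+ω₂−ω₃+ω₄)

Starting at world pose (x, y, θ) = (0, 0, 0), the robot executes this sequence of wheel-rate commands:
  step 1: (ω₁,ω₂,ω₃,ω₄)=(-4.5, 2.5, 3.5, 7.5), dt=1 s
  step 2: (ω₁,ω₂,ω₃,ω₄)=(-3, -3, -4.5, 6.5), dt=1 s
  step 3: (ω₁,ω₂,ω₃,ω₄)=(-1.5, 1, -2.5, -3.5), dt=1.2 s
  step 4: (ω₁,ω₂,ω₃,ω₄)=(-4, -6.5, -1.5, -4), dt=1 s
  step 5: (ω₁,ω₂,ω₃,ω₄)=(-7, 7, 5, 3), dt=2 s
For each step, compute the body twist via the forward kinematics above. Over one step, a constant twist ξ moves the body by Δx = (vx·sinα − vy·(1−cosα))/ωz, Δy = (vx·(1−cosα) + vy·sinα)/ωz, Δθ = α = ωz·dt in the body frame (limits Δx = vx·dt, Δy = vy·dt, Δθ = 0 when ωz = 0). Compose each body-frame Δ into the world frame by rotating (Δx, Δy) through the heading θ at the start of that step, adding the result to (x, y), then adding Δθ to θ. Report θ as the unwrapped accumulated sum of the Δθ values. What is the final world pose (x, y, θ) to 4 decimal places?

step 1: ξ=(vx,vy,ωz)=(0.1350, 0.0450, 0.4714), dt=1.0 → body Δ=(0.1196, 0.0746, 0.4714) → world pose (0.1196, 0.0746, 0.4714)
step 2: ξ=(vx,vy,ωz)=(-0.0600, -0.1650, 0.4714), dt=1.0 → body Δ=(-0.0196, -0.1728, 0.4714) → world pose (0.1807, -0.0883, 0.9429)
step 3: ξ=(vx,vy,ωz)=(-0.0975, 0.0525, 0.0643), dt=1.2 → body Δ=(-0.1193, 0.0584, 0.0771) → world pose (0.0633, -0.1505, 1.0200)
step 4: ξ=(vx,vy,ωz)=(-0.2400, 0.0000, -0.2143), dt=1.0 → body Δ=(-0.2382, 0.0256, -0.2143) → world pose (-0.0832, -0.3401, 0.8057)
step 5: ξ=(vx,vy,ωz)=(0.1200, 0.2400, 0.5143), dt=2.0 → body Δ=(-0.0260, 0.5127, 1.0286) → world pose (-0.4710, -0.0038, 1.8343)

(-0.4710, -0.0038, 1.8343)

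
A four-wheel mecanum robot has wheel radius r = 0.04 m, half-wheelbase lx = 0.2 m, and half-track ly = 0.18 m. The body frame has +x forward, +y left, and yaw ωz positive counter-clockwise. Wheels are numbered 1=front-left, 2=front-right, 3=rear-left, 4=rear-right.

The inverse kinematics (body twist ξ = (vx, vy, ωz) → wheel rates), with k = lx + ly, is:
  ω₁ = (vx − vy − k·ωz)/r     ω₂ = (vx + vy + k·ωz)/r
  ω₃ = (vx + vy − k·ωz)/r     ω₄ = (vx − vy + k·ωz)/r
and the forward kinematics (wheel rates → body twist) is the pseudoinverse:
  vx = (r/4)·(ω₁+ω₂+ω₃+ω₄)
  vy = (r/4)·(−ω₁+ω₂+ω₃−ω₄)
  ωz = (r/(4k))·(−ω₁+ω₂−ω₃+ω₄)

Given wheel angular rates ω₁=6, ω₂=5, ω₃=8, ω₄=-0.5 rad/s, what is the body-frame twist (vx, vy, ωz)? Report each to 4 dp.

(0.1850, 0.0750, -0.2500)

k = lx + ly = 0.2 + 0.18 = 0.3800
ω₁+ω₂+ω₃+ω₄ = 18.5000  →  vx = (0.04/4)·18.5000 = 0.1850
−ω₁+ω₂+ω₃−ω₄ = 7.5000  →  vy = (0.04/4)·7.5000 = 0.0750
−ω₁+ω₂−ω₃+ω₄ = -9.5000  →  ωz = (0.04/1.5200)·-9.5000 = -0.2500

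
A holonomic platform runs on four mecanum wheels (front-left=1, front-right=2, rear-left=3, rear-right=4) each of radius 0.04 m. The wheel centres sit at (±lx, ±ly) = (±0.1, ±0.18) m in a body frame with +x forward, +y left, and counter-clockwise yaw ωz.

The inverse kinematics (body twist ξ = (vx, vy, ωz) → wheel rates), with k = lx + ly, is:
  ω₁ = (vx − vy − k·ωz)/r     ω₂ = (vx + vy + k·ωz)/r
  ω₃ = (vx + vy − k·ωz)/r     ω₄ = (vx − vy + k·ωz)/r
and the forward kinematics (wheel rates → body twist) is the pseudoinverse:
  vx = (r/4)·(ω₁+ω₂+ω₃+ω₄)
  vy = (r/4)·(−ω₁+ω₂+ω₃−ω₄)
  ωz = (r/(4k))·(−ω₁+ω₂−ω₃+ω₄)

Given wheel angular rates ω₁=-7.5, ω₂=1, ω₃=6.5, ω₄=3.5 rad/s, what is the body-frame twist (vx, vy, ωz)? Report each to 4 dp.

(0.0350, 0.1150, 0.1964)

k = lx + ly = 0.1 + 0.18 = 0.2800
ω₁+ω₂+ω₃+ω₄ = 3.5000  →  vx = (0.04/4)·3.5000 = 0.0350
−ω₁+ω₂+ω₃−ω₄ = 11.5000  →  vy = (0.04/4)·11.5000 = 0.1150
−ω₁+ω₂−ω₃+ω₄ = 5.5000  →  ωz = (0.04/1.1200)·5.5000 = 0.1964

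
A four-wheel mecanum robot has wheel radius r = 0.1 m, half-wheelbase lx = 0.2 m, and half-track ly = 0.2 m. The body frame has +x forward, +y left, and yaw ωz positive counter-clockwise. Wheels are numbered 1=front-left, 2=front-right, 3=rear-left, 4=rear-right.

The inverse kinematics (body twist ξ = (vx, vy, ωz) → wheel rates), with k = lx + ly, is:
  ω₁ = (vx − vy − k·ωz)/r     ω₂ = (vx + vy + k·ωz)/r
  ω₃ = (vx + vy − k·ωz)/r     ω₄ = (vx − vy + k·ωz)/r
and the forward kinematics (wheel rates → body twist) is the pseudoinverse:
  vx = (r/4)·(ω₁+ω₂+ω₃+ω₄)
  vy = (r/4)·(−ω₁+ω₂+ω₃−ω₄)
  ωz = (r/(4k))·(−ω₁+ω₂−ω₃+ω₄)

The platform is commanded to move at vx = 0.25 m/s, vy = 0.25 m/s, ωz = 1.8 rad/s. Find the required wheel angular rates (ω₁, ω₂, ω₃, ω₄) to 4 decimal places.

(-7.2000, 12.2000, -2.2000, 7.2000)

k = lx + ly = 0.2 + 0.2 = 0.4000;  k·ωz = 0.4000·1.8 = 0.7200
ω₁ (FL) = (vx − vy − k·ωz)/r = -0.7200/0.1 = -7.2000
ω₂ (FR) = (vx + vy + k·ωz)/r = 1.2200/0.1 = 12.2000
ω₃ (RL) = (vx + vy − k·ωz)/r = -0.2200/0.1 = -2.2000
ω₄ (RR) = (vx − vy + k·ωz)/r = 0.7200/0.1 = 7.2000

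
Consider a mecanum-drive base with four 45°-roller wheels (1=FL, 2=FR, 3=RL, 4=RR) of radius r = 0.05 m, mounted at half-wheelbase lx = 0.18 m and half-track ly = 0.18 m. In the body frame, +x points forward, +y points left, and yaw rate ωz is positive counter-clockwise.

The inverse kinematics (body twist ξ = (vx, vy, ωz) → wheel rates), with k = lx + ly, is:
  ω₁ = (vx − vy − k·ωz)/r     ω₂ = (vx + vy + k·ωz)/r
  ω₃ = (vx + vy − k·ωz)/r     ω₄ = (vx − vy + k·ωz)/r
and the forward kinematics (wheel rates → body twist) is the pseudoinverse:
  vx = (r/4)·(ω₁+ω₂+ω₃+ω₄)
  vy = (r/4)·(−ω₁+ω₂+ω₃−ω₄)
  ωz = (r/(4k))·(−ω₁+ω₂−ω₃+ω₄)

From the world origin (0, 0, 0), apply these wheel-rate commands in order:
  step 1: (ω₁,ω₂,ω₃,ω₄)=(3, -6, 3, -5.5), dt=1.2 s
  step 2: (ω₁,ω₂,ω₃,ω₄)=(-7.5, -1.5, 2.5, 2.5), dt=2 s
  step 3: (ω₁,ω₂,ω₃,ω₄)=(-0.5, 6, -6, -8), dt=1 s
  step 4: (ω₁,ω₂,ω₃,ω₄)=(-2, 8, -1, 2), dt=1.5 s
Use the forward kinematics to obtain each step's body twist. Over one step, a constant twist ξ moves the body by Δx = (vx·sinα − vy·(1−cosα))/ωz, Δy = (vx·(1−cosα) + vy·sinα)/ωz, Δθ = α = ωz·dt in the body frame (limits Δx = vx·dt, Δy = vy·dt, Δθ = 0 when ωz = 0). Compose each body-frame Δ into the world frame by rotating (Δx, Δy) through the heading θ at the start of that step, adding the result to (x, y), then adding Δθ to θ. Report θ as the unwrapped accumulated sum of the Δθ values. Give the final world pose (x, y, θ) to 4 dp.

step 1: ξ=(vx,vy,ωz)=(-0.0688, -0.0063, -0.6076), dt=1.2 → body Δ=(-0.0780, 0.0219, -0.7292) → world pose (-0.0780, 0.0219, -0.7292)
step 2: ξ=(vx,vy,ωz)=(-0.0500, 0.0750, 0.2083), dt=2.0 → body Δ=(-0.1279, 0.1252, 0.4167) → world pose (-0.0900, 0.2005, -0.3125)
step 3: ξ=(vx,vy,ωz)=(-0.1063, 0.1063, 0.1562), dt=1.0 → body Δ=(-0.1141, 0.0975, 0.1562) → world pose (-0.1686, 0.3284, -0.1563)
step 4: ξ=(vx,vy,ωz)=(0.0875, 0.0875, 0.4514), dt=1.5 → body Δ=(0.0787, 0.1642, 0.6771) → world pose (-0.0653, 0.4783, 0.5208)

(-0.0653, 0.4783, 0.5208)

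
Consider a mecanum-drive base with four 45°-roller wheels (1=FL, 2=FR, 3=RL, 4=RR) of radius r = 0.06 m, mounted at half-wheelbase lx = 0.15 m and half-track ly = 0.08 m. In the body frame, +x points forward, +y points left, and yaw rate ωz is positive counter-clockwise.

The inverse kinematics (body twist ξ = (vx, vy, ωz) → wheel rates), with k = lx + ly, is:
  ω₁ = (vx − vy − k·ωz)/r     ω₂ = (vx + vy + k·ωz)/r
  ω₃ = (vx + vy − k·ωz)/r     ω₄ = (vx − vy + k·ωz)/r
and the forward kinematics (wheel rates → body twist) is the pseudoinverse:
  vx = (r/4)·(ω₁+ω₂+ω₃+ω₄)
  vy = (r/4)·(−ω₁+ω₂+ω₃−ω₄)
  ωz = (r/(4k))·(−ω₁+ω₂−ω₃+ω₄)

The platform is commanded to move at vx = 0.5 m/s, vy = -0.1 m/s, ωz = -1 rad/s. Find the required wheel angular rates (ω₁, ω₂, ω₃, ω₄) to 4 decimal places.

(13.8333, 2.8333, 10.5000, 6.1667)

k = lx + ly = 0.15 + 0.08 = 0.2300;  k·ωz = 0.2300·-1 = -0.2300
ω₁ (FL) = (vx − vy − k·ωz)/r = 0.8300/0.06 = 13.8333
ω₂ (FR) = (vx + vy + k·ωz)/r = 0.1700/0.06 = 2.8333
ω₃ (RL) = (vx + vy − k·ωz)/r = 0.6300/0.06 = 10.5000
ω₄ (RR) = (vx − vy + k·ωz)/r = 0.3700/0.06 = 6.1667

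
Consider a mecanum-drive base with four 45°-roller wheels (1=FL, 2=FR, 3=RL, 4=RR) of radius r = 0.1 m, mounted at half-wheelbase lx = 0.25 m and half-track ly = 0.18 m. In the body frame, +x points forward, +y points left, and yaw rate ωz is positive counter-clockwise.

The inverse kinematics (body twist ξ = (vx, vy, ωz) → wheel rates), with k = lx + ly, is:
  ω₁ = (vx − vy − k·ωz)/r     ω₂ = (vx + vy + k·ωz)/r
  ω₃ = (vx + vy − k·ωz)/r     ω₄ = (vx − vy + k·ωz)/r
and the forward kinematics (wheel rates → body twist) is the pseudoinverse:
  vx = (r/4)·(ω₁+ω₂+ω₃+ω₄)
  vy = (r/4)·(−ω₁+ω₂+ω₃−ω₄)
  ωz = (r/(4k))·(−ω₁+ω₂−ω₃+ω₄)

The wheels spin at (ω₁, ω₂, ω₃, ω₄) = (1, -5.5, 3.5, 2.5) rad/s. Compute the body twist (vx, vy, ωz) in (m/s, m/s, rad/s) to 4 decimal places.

k = lx + ly = 0.25 + 0.18 = 0.4300
ω₁+ω₂+ω₃+ω₄ = 1.5000  →  vx = (0.1/4)·1.5000 = 0.0375
−ω₁+ω₂+ω₃−ω₄ = -5.5000  →  vy = (0.1/4)·-5.5000 = -0.1375
−ω₁+ω₂−ω₃+ω₄ = -7.5000  →  ωz = (0.1/1.7200)·-7.5000 = -0.4360

(0.0375, -0.1375, -0.4360)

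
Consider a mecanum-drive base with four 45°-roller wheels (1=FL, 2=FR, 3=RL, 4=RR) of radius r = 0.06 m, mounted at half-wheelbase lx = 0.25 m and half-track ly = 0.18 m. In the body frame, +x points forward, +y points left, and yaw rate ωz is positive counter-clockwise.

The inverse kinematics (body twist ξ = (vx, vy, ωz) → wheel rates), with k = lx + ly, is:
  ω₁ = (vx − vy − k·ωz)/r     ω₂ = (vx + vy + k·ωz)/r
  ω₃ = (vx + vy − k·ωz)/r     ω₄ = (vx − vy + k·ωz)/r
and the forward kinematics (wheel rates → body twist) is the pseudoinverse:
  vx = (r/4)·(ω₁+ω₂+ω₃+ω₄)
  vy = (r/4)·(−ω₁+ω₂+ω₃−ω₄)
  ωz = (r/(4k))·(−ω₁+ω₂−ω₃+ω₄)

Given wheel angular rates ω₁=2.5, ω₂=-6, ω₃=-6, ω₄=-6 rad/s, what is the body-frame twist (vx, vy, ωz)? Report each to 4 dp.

k = lx + ly = 0.25 + 0.18 = 0.4300
ω₁+ω₂+ω₃+ω₄ = -15.5000  →  vx = (0.06/4)·-15.5000 = -0.2325
−ω₁+ω₂+ω₃−ω₄ = -8.5000  →  vy = (0.06/4)·-8.5000 = -0.1275
−ω₁+ω₂−ω₃+ω₄ = -8.5000  →  ωz = (0.06/1.7200)·-8.5000 = -0.2965

(-0.2325, -0.1275, -0.2965)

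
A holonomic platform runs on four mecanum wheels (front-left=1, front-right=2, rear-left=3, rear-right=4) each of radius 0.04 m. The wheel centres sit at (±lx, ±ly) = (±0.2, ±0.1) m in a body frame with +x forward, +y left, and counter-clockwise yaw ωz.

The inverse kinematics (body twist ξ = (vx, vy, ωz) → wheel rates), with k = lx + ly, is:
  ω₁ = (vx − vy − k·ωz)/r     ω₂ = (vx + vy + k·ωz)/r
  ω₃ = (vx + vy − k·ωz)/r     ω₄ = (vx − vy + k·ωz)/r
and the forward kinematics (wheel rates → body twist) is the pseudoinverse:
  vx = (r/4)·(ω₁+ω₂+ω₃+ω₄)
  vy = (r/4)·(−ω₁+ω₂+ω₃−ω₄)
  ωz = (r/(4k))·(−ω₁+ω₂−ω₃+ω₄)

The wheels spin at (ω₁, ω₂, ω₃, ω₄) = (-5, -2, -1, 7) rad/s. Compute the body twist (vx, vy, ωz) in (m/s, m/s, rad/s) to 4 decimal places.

(-0.0100, -0.0500, 0.3667)

k = lx + ly = 0.2 + 0.1 = 0.3000
ω₁+ω₂+ω₃+ω₄ = -1.0000  →  vx = (0.04/4)·-1.0000 = -0.0100
−ω₁+ω₂+ω₃−ω₄ = -5.0000  →  vy = (0.04/4)·-5.0000 = -0.0500
−ω₁+ω₂−ω₃+ω₄ = 11.0000  →  ωz = (0.04/1.2000)·11.0000 = 0.3667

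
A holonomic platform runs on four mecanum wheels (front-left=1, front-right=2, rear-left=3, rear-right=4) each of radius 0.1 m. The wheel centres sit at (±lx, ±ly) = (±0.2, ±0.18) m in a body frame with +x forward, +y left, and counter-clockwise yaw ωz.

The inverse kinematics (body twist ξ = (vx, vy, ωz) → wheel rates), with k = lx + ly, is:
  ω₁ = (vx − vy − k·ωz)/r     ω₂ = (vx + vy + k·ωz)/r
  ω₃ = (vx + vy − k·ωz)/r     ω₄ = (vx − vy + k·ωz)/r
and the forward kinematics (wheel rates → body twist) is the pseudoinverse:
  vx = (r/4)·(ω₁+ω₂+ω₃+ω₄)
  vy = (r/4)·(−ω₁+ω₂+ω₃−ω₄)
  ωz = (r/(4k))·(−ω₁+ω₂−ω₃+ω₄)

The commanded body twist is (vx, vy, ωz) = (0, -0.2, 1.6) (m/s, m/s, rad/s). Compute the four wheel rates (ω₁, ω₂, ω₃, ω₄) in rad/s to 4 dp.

k = lx + ly = 0.2 + 0.18 = 0.3800;  k·ωz = 0.3800·1.6 = 0.6080
ω₁ (FL) = (vx − vy − k·ωz)/r = -0.4080/0.1 = -4.0800
ω₂ (FR) = (vx + vy + k·ωz)/r = 0.4080/0.1 = 4.0800
ω₃ (RL) = (vx + vy − k·ωz)/r = -0.8080/0.1 = -8.0800
ω₄ (RR) = (vx − vy + k·ωz)/r = 0.8080/0.1 = 8.0800

(-4.0800, 4.0800, -8.0800, 8.0800)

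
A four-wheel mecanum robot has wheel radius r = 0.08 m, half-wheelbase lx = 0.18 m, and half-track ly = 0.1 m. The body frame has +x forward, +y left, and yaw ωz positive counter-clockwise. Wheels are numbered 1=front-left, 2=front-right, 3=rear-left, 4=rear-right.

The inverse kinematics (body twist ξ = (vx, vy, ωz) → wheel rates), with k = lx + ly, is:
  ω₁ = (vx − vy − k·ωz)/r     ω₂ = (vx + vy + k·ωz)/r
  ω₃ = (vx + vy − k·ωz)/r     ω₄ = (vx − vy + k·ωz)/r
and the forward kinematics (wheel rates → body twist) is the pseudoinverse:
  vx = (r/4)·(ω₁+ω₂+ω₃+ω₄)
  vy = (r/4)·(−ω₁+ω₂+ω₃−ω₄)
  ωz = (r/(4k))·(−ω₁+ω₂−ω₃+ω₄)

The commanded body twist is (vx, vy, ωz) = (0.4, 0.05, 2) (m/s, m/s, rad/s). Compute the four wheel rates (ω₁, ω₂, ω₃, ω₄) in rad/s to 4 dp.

k = lx + ly = 0.18 + 0.1 = 0.2800;  k·ωz = 0.2800·2 = 0.5600
ω₁ (FL) = (vx − vy − k·ωz)/r = -0.2100/0.08 = -2.6250
ω₂ (FR) = (vx + vy + k·ωz)/r = 1.0100/0.08 = 12.6250
ω₃ (RL) = (vx + vy − k·ωz)/r = -0.1100/0.08 = -1.3750
ω₄ (RR) = (vx − vy + k·ωz)/r = 0.9100/0.08 = 11.3750

(-2.6250, 12.6250, -1.3750, 11.3750)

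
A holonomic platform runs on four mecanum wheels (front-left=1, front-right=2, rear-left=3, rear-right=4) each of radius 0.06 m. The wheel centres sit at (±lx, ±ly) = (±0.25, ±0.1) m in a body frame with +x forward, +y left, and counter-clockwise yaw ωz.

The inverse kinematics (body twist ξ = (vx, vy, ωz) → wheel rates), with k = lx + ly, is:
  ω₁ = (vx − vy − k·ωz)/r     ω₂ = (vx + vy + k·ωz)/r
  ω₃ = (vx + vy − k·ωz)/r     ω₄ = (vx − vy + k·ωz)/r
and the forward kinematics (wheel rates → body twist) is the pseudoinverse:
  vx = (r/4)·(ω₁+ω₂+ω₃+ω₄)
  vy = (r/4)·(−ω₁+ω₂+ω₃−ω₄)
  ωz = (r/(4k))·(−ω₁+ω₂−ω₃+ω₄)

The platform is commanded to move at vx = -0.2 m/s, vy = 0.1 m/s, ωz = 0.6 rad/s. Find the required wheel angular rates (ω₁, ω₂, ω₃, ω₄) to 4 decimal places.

(-8.5000, 1.8333, -5.1667, -1.5000)

k = lx + ly = 0.25 + 0.1 = 0.3500;  k·ωz = 0.3500·0.6 = 0.2100
ω₁ (FL) = (vx − vy − k·ωz)/r = -0.5100/0.06 = -8.5000
ω₂ (FR) = (vx + vy + k·ωz)/r = 0.1100/0.06 = 1.8333
ω₃ (RL) = (vx + vy − k·ωz)/r = -0.3100/0.06 = -5.1667
ω₄ (RR) = (vx − vy + k·ωz)/r = -0.0900/0.06 = -1.5000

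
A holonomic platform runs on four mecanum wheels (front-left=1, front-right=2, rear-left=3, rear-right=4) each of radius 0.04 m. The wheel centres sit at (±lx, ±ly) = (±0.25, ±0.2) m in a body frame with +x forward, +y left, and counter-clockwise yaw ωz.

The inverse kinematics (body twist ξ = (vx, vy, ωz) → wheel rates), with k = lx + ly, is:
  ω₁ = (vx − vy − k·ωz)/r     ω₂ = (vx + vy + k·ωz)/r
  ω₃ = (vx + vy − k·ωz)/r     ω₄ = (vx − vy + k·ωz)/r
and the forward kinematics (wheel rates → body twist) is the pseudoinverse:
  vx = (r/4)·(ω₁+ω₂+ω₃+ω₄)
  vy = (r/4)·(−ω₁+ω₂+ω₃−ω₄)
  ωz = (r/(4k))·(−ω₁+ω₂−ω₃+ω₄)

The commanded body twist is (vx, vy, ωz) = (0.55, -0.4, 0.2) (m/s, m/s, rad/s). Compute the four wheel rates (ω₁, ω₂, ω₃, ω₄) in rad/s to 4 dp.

(21.5000, 6.0000, 1.5000, 26.0000)

k = lx + ly = 0.25 + 0.2 = 0.4500;  k·ωz = 0.4500·0.2 = 0.0900
ω₁ (FL) = (vx − vy − k·ωz)/r = 0.8600/0.04 = 21.5000
ω₂ (FR) = (vx + vy + k·ωz)/r = 0.2400/0.04 = 6.0000
ω₃ (RL) = (vx + vy − k·ωz)/r = 0.0600/0.04 = 1.5000
ω₄ (RR) = (vx − vy + k·ωz)/r = 1.0400/0.04 = 26.0000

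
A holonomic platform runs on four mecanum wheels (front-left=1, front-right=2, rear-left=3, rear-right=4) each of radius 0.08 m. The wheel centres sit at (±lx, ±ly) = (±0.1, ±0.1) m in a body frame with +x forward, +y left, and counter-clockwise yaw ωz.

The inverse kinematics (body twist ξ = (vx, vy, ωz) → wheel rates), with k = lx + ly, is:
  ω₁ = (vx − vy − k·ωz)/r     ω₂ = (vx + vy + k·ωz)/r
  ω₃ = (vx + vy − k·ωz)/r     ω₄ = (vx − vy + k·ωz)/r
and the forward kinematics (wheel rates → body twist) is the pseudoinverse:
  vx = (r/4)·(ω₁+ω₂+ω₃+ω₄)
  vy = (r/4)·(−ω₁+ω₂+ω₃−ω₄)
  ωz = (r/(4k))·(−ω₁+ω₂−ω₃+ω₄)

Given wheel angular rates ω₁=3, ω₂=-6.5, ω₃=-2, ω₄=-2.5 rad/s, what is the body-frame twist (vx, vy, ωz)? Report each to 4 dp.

(-0.1600, -0.1800, -1.0000)

k = lx + ly = 0.1 + 0.1 = 0.2000
ω₁+ω₂+ω₃+ω₄ = -8.0000  →  vx = (0.08/4)·-8.0000 = -0.1600
−ω₁+ω₂+ω₃−ω₄ = -9.0000  →  vy = (0.08/4)·-9.0000 = -0.1800
−ω₁+ω₂−ω₃+ω₄ = -10.0000  →  ωz = (0.08/0.8000)·-10.0000 = -1.0000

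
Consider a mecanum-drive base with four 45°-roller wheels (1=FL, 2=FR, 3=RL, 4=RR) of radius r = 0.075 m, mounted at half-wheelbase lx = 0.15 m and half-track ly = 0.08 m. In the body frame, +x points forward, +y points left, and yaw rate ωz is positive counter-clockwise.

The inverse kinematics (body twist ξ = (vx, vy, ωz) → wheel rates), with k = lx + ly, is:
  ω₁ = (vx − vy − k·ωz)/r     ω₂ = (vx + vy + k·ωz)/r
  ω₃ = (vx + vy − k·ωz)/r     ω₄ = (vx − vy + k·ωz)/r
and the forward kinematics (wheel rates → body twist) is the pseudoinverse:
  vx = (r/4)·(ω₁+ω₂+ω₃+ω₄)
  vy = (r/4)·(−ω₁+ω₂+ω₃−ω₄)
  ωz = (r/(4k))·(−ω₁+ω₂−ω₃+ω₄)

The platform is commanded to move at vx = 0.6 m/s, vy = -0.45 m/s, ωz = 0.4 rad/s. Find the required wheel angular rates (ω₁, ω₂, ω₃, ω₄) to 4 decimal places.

k = lx + ly = 0.15 + 0.08 = 0.2300;  k·ωz = 0.2300·0.4 = 0.0920
ω₁ (FL) = (vx − vy − k·ωz)/r = 0.9580/0.075 = 12.7733
ω₂ (FR) = (vx + vy + k·ωz)/r = 0.2420/0.075 = 3.2267
ω₃ (RL) = (vx + vy − k·ωz)/r = 0.0580/0.075 = 0.7733
ω₄ (RR) = (vx − vy + k·ωz)/r = 1.1420/0.075 = 15.2267

(12.7733, 3.2267, 0.7733, 15.2267)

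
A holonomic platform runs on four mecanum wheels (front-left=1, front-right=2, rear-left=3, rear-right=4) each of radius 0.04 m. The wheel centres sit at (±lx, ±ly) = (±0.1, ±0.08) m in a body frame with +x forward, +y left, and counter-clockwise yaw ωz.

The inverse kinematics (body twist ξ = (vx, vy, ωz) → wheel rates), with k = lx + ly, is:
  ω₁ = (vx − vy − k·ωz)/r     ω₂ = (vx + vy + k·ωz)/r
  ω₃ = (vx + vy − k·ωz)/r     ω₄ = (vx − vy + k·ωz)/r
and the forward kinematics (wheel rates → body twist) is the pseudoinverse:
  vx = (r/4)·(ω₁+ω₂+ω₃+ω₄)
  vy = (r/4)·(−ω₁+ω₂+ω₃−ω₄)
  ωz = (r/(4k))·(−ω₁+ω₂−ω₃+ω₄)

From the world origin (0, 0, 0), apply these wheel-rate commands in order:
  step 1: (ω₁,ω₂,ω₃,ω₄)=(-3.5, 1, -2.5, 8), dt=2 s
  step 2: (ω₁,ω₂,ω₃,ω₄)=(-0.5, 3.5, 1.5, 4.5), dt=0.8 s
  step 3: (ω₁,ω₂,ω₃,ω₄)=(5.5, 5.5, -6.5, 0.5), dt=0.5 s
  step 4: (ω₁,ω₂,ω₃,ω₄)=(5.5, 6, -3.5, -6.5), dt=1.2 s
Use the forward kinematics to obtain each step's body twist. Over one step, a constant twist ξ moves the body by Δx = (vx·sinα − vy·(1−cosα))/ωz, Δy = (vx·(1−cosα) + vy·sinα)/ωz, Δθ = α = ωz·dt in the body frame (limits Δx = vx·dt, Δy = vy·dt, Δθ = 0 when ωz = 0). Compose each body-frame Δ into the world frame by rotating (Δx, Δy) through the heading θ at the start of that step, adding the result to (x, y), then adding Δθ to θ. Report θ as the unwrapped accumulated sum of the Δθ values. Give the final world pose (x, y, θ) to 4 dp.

step 1: ξ=(vx,vy,ωz)=(0.0300, -0.0600, 0.8333), dt=2.0 → body Δ=(0.1147, -0.0322, 1.6667) → world pose (0.1147, -0.0322, 1.6667)
step 2: ξ=(vx,vy,ωz)=(0.0900, 0.0100, 0.3889), dt=0.8 → body Δ=(0.0696, 0.0190, 0.3111) → world pose (0.0892, 0.0352, 1.9778)
step 3: ξ=(vx,vy,ωz)=(0.0500, -0.0700, 0.3889), dt=0.5 → body Δ=(0.0282, -0.0324, 0.1944) → world pose (0.1077, 0.0740, 2.1722)
step 4: ξ=(vx,vy,ωz)=(0.0150, 0.0350, -0.1389), dt=1.2 → body Δ=(0.0214, 0.0403, -0.1667) → world pose (0.0624, 0.0688, 2.0056)

(0.0624, 0.0688, 2.0056)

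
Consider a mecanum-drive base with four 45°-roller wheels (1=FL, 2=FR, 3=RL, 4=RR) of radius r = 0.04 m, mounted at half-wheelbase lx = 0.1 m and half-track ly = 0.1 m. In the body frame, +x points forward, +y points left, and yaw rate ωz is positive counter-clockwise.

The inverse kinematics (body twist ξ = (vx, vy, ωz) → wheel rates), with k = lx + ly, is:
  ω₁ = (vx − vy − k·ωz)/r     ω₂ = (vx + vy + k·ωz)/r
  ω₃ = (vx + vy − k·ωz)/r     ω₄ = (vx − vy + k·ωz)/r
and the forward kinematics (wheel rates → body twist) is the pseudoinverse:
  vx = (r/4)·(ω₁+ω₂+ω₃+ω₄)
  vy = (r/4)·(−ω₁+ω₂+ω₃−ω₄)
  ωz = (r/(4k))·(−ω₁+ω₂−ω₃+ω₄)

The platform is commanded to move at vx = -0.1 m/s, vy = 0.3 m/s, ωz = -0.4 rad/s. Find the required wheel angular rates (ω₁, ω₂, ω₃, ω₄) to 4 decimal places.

k = lx + ly = 0.1 + 0.1 = 0.2000;  k·ωz = 0.2000·-0.4 = -0.0800
ω₁ (FL) = (vx − vy − k·ωz)/r = -0.3200/0.04 = -8.0000
ω₂ (FR) = (vx + vy + k·ωz)/r = 0.1200/0.04 = 3.0000
ω₃ (RL) = (vx + vy − k·ωz)/r = 0.2800/0.04 = 7.0000
ω₄ (RR) = (vx − vy + k·ωz)/r = -0.4800/0.04 = -12.0000

(-8.0000, 3.0000, 7.0000, -12.0000)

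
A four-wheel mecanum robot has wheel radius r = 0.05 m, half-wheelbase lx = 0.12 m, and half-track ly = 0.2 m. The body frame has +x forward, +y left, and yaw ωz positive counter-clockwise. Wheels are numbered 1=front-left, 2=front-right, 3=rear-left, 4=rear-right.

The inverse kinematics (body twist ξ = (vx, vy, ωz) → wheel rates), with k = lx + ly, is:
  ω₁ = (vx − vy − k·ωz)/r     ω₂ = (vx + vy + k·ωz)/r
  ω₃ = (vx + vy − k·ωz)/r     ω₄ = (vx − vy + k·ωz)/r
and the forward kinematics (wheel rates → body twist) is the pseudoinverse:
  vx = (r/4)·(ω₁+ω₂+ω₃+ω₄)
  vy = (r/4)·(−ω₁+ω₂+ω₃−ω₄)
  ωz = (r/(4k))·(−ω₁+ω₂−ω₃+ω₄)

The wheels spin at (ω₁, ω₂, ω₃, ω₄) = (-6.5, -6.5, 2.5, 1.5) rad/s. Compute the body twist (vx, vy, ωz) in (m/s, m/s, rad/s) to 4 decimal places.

(-0.1125, 0.0125, -0.0391)

k = lx + ly = 0.12 + 0.2 = 0.3200
ω₁+ω₂+ω₃+ω₄ = -9.0000  →  vx = (0.05/4)·-9.0000 = -0.1125
−ω₁+ω₂+ω₃−ω₄ = 1.0000  →  vy = (0.05/4)·1.0000 = 0.0125
−ω₁+ω₂−ω₃+ω₄ = -1.0000  →  ωz = (0.05/1.2800)·-1.0000 = -0.0391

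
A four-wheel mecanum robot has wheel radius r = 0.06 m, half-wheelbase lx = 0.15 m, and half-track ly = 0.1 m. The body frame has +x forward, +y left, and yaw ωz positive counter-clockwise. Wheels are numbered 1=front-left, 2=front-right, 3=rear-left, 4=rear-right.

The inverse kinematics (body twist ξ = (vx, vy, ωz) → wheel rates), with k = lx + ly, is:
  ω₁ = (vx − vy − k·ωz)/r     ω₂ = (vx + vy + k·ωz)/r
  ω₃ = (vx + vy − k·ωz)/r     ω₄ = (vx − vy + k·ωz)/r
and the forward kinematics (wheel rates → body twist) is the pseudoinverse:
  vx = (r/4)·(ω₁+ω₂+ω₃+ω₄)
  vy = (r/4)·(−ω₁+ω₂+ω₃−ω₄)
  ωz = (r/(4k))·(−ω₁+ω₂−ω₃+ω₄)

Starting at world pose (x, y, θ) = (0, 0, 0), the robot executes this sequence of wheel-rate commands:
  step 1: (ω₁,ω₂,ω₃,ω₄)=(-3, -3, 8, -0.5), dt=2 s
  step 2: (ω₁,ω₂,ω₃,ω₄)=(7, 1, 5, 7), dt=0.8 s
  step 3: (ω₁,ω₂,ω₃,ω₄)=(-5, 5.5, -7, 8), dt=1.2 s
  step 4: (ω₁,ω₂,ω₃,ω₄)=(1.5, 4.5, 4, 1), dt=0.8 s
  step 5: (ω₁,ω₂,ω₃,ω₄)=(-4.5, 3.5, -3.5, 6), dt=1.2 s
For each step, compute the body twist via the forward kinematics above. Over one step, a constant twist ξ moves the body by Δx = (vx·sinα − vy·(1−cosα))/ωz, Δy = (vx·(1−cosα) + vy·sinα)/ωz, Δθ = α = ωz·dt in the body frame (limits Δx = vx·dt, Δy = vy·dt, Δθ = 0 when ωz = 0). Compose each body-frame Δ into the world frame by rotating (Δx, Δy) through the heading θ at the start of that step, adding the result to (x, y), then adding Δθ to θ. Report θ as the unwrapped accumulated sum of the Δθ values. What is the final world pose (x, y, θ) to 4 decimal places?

step 1: ξ=(vx,vy,ωz)=(0.0225, 0.1275, -0.5100), dt=2.0 → body Δ=(0.1568, 0.1920, -1.0200) → world pose (0.1568, 0.1920, -1.0200)
step 2: ξ=(vx,vy,ωz)=(0.3000, -0.1200, -0.2400), dt=0.8 → body Δ=(0.2293, -0.1184, -0.1920) → world pose (0.1759, -0.0654, -1.2120)
step 3: ξ=(vx,vy,ωz)=(0.0225, -0.0675, 1.5300), dt=1.2 → body Δ=(0.0699, -0.0240, 1.8360) → world pose (0.1780, -0.1392, 0.6240)
step 4: ξ=(vx,vy,ωz)=(0.1650, 0.0900, 0.0000), dt=0.8 → body Δ=(0.1320, 0.0720, 0.0000) → world pose (0.2430, -0.0037, 0.6240)
step 5: ξ=(vx,vy,ωz)=(0.0225, -0.0225, 1.0500), dt=1.2 → body Δ=(0.0353, -0.0055, 1.2600) → world pose (0.2749, 0.0124, 1.8840)

(0.2749, 0.0124, 1.8840)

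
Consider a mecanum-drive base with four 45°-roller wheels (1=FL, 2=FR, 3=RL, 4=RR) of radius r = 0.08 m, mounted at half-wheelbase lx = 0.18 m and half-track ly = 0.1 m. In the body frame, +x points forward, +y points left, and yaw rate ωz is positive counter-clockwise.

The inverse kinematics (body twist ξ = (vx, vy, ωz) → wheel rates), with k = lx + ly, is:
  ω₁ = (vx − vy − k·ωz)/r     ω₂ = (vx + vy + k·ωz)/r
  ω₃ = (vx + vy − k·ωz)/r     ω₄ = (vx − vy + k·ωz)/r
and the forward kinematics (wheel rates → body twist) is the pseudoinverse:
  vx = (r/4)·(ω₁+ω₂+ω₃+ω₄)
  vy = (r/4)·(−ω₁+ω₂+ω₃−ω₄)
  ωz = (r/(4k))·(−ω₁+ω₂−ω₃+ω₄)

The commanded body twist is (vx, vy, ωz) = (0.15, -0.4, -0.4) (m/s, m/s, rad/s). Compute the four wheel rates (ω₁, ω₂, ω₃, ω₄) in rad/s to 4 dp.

(8.2750, -4.5250, -1.7250, 5.4750)

k = lx + ly = 0.18 + 0.1 = 0.2800;  k·ωz = 0.2800·-0.4 = -0.1120
ω₁ (FL) = (vx − vy − k·ωz)/r = 0.6620/0.08 = 8.2750
ω₂ (FR) = (vx + vy + k·ωz)/r = -0.3620/0.08 = -4.5250
ω₃ (RL) = (vx + vy − k·ωz)/r = -0.1380/0.08 = -1.7250
ω₄ (RR) = (vx − vy + k·ωz)/r = 0.4380/0.08 = 5.4750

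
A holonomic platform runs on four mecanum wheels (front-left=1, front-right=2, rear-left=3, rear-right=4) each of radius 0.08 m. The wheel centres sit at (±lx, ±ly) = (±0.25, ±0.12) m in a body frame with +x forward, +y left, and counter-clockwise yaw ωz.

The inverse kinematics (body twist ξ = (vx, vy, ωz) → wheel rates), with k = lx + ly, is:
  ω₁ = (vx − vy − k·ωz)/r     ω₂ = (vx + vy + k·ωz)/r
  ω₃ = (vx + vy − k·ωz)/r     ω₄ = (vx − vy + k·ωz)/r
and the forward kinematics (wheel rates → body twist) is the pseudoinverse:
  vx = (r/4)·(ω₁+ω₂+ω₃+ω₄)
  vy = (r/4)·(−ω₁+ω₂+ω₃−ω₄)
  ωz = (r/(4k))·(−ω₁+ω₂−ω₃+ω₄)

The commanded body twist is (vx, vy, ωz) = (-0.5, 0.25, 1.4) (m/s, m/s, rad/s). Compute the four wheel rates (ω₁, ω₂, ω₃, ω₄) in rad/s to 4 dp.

(-15.8500, 3.3500, -9.6000, -2.9000)

k = lx + ly = 0.25 + 0.12 = 0.3700;  k·ωz = 0.3700·1.4 = 0.5180
ω₁ (FL) = (vx − vy − k·ωz)/r = -1.2680/0.08 = -15.8500
ω₂ (FR) = (vx + vy + k·ωz)/r = 0.2680/0.08 = 3.3500
ω₃ (RL) = (vx + vy − k·ωz)/r = -0.7680/0.08 = -9.6000
ω₄ (RR) = (vx − vy + k·ωz)/r = -0.2320/0.08 = -2.9000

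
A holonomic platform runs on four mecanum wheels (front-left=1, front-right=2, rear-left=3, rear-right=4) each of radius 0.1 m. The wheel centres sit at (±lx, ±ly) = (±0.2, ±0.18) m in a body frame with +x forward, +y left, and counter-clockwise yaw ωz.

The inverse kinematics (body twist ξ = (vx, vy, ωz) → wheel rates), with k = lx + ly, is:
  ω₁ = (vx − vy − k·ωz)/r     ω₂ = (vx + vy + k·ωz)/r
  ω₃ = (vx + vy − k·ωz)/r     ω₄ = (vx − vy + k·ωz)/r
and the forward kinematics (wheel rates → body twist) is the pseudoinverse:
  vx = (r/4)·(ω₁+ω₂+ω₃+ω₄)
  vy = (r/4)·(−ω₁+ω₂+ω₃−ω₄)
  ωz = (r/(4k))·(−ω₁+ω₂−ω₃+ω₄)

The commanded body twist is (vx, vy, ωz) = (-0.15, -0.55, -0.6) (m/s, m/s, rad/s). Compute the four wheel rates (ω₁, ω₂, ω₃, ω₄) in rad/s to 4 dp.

k = lx + ly = 0.2 + 0.18 = 0.3800;  k·ωz = 0.3800·-0.6 = -0.2280
ω₁ (FL) = (vx − vy − k·ωz)/r = 0.6280/0.1 = 6.2800
ω₂ (FR) = (vx + vy + k·ωz)/r = -0.9280/0.1 = -9.2800
ω₃ (RL) = (vx + vy − k·ωz)/r = -0.4720/0.1 = -4.7200
ω₄ (RR) = (vx − vy + k·ωz)/r = 0.1720/0.1 = 1.7200

(6.2800, -9.2800, -4.7200, 1.7200)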